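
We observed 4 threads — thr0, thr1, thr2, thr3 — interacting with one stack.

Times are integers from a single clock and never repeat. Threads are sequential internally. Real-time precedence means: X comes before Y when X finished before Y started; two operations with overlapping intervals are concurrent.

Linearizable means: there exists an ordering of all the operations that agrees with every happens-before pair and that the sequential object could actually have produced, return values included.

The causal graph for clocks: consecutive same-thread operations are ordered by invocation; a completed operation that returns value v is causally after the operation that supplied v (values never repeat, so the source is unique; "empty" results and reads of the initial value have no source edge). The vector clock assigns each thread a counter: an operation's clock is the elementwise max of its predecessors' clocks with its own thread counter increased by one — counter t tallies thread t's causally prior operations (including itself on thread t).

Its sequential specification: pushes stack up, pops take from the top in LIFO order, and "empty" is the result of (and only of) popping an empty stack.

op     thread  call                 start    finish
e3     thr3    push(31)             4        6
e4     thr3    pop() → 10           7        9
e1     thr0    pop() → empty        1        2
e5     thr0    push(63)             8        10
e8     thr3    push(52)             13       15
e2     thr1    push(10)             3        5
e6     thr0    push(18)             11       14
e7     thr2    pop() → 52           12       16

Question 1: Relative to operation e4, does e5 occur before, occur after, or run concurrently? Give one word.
concurrent

e5 spans [8,10], e4 spans [7,9]
the intervals overlap in both directions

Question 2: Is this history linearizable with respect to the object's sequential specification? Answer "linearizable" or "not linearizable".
linearizable

one valid linearization: e1, e3, e2, e4, e5, e6, e8, e7
1. e1 pop() → empty, leaving stack <>
2. e3 push(31), leaving stack <31>
3. e2 push(10), leaving stack <31,10>
4. e4 pop() → 10, leaving stack <31>
5. e5 push(63), leaving stack <31,63>
6. e6 push(18), leaving stack <31,63,18>
7. e8 push(52), leaving stack <31,63,18,52>
8. e7 pop() → 52, leaving stack <31,63,18>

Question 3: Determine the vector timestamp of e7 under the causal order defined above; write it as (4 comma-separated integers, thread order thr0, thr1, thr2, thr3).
(0, 1, 1, 3)

VC(e3, invoked at 4): no causal predecessors; +1 on thr3 → (0, 0, 0, 1)
VC(e2, invoked at 3): no causal predecessors; +1 on thr1 → (0, 1, 0, 0)
VC(e1, invoked at 1): no causal predecessors; +1 on thr0 → (1, 0, 0, 0)
VC(e5, invoked at 8): max of VC(e1)=(1, 0, 0, 0), then +1 on thread thr0 → (2, 0, 0, 0)
VC(e4, invoked at 7): max of VC(e2)=(0, 1, 0, 0), VC(e3)=(0, 0, 0, 1), then +1 on thread thr3 → (0, 1, 0, 2)
VC(e6, invoked at 11): max of VC(e5)=(2, 0, 0, 0), then +1 on thread thr0 → (3, 0, 0, 0)
VC(e8, invoked at 13): max of VC(e4)=(0, 1, 0, 2), then +1 on thread thr3 → (0, 1, 0, 3)
VC(e7, invoked at 12): max of VC(e8)=(0, 1, 0, 3), then +1 on thread thr2 → (0, 1, 1, 3)
target: VC(e7) = (0, 1, 1, 3)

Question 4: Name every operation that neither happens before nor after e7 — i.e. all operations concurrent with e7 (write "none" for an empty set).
e6, e8

e7 spans [12,16]; an op avoiding the whole window 12..16 is ordered, any other is concurrent
e1 [1,2]: before
e2 [3,5]: before
e3 [4,6]: before
e4 [7,9]: before
e5 [8,10]: before
e6 [11,14]: concurrent
e8 [13,15]: concurrent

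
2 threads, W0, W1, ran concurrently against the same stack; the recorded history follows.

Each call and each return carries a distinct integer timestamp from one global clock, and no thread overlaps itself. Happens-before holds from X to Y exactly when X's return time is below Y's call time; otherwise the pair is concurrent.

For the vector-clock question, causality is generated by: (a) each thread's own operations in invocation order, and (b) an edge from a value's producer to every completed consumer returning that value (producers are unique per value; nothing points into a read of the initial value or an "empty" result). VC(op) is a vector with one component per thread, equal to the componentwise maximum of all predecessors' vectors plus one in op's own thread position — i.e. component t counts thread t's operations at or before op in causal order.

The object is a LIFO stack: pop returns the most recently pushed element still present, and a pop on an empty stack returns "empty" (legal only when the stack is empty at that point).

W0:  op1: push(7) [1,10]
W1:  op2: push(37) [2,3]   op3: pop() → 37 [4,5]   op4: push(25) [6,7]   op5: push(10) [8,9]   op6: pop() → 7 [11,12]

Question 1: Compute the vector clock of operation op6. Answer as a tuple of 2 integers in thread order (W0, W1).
no predecessors for op2 (invoked 2): W1 increments from zero → (0, 1)
no predecessors for op1 (invoked 1): W0 increments from zero → (1, 0)
invoked at 4, op3 merges VC(op2)=(0, 1) and bumps W1's slot → (0, 2)
invoked at 6, op4 merges VC(op3)=(0, 2) and bumps W1's slot → (0, 3)
invoked at 8, op5 merges VC(op4)=(0, 3) and bumps W1's slot → (0, 4)
invoked at 11, op6 merges VC(op1)=(1, 0), VC(op5)=(0, 4) and bumps W1's slot → (1, 5)
target: VC(op6) = (1, 5)

(1, 5)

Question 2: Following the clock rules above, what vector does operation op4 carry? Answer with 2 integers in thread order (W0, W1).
invoked at 2, op2 has no predecessors; its own W1 bump gives (0, 1)
invoked at 1, op1 has no predecessors; its own W0 bump gives (1, 0)
op3, invoked 4, takes VC(op2)=(0, 1) under max, adds 1 for W1 → (0, 2)
op4, invoked 6, takes VC(op3)=(0, 2) under max, adds 1 for W1 → (0, 3)
op5, invoked 8, takes VC(op4)=(0, 3) under max, adds 1 for W1 → (0, 4)
op6, invoked 11, takes VC(op1)=(1, 0), VC(op5)=(0, 4) under max, adds 1 for W1 → (1, 5)
target: VC(op4) = (0, 3)

(0, 3)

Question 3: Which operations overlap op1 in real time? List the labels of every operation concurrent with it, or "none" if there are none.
op1 spans [1,10]; an op avoiding the whole window 1..10 is ordered, any other is concurrent
op2 [2,3]: concurrent
op3 [4,5]: concurrent
op4 [6,7]: concurrent
op5 [8,9]: concurrent
op6 [11,12]: after

op2, op3, op4, op5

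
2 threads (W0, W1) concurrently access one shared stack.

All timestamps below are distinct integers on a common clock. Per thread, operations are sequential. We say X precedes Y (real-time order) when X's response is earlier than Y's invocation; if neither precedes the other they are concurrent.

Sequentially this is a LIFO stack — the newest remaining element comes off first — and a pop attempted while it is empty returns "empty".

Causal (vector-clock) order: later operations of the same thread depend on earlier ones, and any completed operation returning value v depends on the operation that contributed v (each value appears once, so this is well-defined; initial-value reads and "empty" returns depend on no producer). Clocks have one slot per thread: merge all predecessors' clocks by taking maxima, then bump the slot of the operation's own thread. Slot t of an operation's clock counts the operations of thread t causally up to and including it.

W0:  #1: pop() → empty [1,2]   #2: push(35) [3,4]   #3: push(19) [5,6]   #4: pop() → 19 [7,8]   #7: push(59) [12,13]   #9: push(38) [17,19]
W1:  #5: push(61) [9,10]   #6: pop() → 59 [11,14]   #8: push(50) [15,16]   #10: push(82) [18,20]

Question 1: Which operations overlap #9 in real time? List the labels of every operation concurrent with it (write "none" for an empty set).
#9 spans [17,19]: anything still running between times 17 and 19 counts as concurrent
#1 [1,2]: before
#2 [3,4]: before
#3 [5,6]: before
#4 [7,8]: before
#5 [9,10]: before
#6 [11,14]: before
#7 [12,13]: before
#8 [15,16]: before
#10 [18,20]: concurrent

#10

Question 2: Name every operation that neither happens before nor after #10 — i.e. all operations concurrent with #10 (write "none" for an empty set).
concurrent with #10 ([18,20]): every op whose interval crosses 18..20
#1 [1,2]: before
#2 [3,4]: before
#3 [5,6]: before
#4 [7,8]: before
#5 [9,10]: before
#6 [11,14]: before
#7 [12,13]: before
#8 [15,16]: before
#9 [17,19]: concurrent

#9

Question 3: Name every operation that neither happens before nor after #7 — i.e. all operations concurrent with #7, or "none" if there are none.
#7 spans [12,13]; an op avoiding the whole window 12..13 is ordered, any other is concurrent
#1 [1,2]: before
#2 [3,4]: before
#3 [5,6]: before
#4 [7,8]: before
#5 [9,10]: before
#6 [11,14]: concurrent
#8 [15,16]: after
#9 [17,19]: after
#10 [18,20]: after

#6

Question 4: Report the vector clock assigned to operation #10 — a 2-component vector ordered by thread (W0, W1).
#5, invoked 9, has no incoming edges; only W1's bump applies → (0, 1)
#1, invoked 1, has no incoming edges; only W0's bump applies → (1, 0)
#2, invoked 3, takes VC(#1)=(1, 0) under max, adds 1 for W0 → (2, 0)
#3, invoked 5, takes VC(#2)=(2, 0) under max, adds 1 for W0 → (3, 0)
#4, invoked 7, takes VC(#3)=(3, 0) under max, adds 1 for W0 → (4, 0)
#7, invoked 12, takes VC(#4)=(4, 0) under max, adds 1 for W0 → (5, 0)
#9, invoked 17, takes VC(#7)=(5, 0) under max, adds 1 for W0 → (6, 0)
#6, invoked 11, takes VC(#5)=(0, 1), VC(#7)=(5, 0) under max, adds 1 for W1 → (5, 2)
#8, invoked 15, takes VC(#6)=(5, 2) under max, adds 1 for W1 → (5, 3)
#10, invoked 18, takes VC(#8)=(5, 3) under max, adds 1 for W1 → (5, 4)
target: VC(#10) = (5, 4)

(5, 4)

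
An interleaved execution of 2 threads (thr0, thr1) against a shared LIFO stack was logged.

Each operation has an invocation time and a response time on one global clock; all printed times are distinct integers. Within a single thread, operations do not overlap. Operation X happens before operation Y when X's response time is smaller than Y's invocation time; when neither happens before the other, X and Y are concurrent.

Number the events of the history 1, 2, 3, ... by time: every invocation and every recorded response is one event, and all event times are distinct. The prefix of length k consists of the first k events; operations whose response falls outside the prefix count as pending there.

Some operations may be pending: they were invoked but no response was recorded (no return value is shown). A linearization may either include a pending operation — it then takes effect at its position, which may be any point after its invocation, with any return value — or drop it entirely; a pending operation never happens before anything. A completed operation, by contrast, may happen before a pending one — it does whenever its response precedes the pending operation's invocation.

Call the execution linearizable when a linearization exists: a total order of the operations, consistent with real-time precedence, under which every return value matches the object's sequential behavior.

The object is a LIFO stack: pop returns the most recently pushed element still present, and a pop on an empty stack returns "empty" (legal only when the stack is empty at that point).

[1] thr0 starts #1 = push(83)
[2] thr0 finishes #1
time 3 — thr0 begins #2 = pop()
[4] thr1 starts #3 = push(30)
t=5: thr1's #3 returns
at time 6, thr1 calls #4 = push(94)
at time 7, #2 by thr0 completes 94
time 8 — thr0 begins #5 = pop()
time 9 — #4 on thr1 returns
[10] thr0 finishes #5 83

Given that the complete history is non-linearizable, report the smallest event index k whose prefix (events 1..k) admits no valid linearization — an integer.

10

events 1..9 are still linearizable — one witness is #1, #3, #4, #2:
1. #1 push(83), leaving stack <83>
2. #3 push(30), leaving stack <83,30>
3. #4 push(94), leaving stack <83,30,94>
4. #2 pop() → 94, leaving stack <83,30>
once event 10 joins (#5's response, time 10), exhaustive search finds no witness
for example #1, #2, #3, #4, #5 fails at step 2: #2 pop() → 94 is not legal there
for example #1, #2, #3, #5, #4 fails at step 2: #2 pop() → 94 is not legal there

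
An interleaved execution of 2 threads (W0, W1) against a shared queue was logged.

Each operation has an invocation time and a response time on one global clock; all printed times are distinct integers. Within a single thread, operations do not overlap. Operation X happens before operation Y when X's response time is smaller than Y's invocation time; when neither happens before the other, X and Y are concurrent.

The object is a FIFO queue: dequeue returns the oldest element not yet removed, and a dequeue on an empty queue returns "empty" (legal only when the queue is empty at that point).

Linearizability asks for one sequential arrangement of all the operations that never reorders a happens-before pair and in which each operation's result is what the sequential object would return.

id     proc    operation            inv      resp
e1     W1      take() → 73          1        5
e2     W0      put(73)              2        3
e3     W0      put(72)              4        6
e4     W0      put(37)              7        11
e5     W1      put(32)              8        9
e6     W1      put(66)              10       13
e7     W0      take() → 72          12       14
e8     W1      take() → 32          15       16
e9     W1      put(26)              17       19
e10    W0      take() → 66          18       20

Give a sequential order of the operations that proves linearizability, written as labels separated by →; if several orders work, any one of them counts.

step 1: e2 put(73) — queue <73>
step 2: e1 take() → 73 — queue <>
step 3: e3 put(72) — queue <72>
step 4: e5 put(32) — queue <72,32>
step 5: e6 put(66) — queue <72,32,66>
step 6: e4 put(37) — queue <72,32,66,37>
step 7: e7 take() → 72 — queue <32,66,37>
step 8: e8 take() → 32 — queue <66,37>
step 9: e9 put(26) — queue <66,37,26>
step 10: e10 take() → 66 — queue <37,26>

e2 → e1 → e3 → e5 → e6 → e4 → e7 → e8 → e9 → e10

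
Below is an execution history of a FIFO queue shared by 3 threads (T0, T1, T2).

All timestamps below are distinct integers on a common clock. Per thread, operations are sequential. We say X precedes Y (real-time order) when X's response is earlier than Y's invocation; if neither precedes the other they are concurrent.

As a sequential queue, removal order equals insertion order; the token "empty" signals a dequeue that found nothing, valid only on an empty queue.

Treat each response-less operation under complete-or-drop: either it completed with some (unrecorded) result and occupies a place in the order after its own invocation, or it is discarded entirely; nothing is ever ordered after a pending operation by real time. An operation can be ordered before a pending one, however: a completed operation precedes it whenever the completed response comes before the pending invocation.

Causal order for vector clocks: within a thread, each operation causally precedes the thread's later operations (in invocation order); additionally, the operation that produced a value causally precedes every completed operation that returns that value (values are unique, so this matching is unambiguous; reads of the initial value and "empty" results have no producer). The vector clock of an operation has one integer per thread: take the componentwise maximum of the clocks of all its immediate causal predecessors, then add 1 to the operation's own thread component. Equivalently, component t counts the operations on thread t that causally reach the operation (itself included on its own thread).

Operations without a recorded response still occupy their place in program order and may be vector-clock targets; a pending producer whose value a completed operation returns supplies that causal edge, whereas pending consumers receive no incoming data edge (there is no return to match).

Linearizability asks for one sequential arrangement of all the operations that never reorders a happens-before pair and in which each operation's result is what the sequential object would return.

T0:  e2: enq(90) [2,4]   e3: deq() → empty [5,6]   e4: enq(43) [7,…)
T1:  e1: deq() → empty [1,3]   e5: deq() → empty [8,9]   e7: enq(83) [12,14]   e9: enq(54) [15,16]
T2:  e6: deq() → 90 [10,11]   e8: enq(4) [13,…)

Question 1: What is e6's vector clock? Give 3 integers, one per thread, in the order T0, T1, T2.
VC(e1, invoked at 1): no causal predecessors; +1 on T1 → (0, 1, 0)
VC(e2, invoked at 2): no causal predecessors; +1 on T0 → (1, 0, 0)
VC(e5, invoked at 8): max of VC(e1)=(0, 1, 0), then +1 on thread T1 → (0, 2, 0)
VC(e6, invoked at 10): max of VC(e2)=(1, 0, 0), then +1 on thread T2 → (1, 0, 1)
VC(e3, invoked at 5): max of VC(e2)=(1, 0, 0), then +1 on thread T0 → (2, 0, 0)
VC(e7, invoked at 12): max of VC(e5)=(0, 2, 0), then +1 on thread T1 → (0, 3, 0)
VC(e8, invoked at 13): max of VC(e6)=(1, 0, 1), then +1 on thread T2 → (1, 0, 2)
VC(e4, invoked at 7): max of VC(e3)=(2, 0, 0), then +1 on thread T0 → (3, 0, 0)
VC(e9, invoked at 15): max of VC(e7)=(0, 3, 0), then +1 on thread T1 → (0, 4, 0)
target: VC(e6) = (1, 0, 1)

(1, 0, 1)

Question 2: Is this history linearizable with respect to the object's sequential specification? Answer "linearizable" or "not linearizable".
prefix check: 1..5 passes, 1..6 fails once e3's time-6 response joins
the 3 completed operations admit 2 real-time orders; each fails the FIFO queue replay
one such order, e1, e2, e3, breaks at step 3 where e3 deq() → empty is illegal
one such order, e2, e1, e3, breaks at step 2 where e1 deq() → empty is illegal

not linearizable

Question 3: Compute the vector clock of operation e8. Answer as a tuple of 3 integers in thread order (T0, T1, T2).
no predecessors for e1 (invoked 1): T1 increments from zero → (0, 1, 0)
no predecessors for e2 (invoked 2): T0 increments from zero → (1, 0, 0)
invoked at 8, e5 merges VC(e1)=(0, 1, 0) and bumps T1's slot → (0, 2, 0)
invoked at 10, e6 merges VC(e2)=(1, 0, 0) and bumps T2's slot → (1, 0, 1)
invoked at 5, e3 merges VC(e2)=(1, 0, 0) and bumps T0's slot → (2, 0, 0)
invoked at 12, e7 merges VC(e5)=(0, 2, 0) and bumps T1's slot → (0, 3, 0)
invoked at 13, e8 merges VC(e6)=(1, 0, 1) and bumps T2's slot → (1, 0, 2)
invoked at 7, e4 merges VC(e3)=(2, 0, 0) and bumps T0's slot → (3, 0, 0)
invoked at 15, e9 merges VC(e7)=(0, 3, 0) and bumps T1's slot → (0, 4, 0)
target: VC(e8) = (1, 0, 2)

(1, 0, 2)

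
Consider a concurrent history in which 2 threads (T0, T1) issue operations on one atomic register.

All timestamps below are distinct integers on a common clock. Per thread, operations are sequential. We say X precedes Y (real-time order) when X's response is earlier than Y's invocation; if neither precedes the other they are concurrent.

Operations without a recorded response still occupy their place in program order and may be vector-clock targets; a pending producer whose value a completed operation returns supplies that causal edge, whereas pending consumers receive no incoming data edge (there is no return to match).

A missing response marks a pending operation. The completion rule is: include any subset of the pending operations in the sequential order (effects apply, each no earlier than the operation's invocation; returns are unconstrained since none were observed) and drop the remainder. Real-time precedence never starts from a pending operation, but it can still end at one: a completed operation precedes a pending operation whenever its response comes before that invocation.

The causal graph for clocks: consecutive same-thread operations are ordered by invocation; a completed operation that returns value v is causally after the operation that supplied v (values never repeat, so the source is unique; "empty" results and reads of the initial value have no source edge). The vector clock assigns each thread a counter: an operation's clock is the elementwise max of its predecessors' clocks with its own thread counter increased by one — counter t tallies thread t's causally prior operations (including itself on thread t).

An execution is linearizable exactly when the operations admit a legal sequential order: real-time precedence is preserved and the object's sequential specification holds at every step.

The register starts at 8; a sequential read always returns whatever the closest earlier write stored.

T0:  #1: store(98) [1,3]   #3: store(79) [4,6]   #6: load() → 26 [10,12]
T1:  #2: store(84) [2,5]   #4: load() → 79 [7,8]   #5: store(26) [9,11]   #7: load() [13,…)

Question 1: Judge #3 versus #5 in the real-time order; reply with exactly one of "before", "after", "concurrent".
Answer: before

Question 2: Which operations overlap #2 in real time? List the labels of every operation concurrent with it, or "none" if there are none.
Answer: #1, #3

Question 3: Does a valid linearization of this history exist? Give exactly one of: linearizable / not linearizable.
linearizable

a witness: #1, #2, #3, #4, #5, #6
after step 1 (#1 store(98)): value 98
after step 2 (#2 store(84)): value 84
after step 3 (#3 store(79)): value 79
after step 4 (#4 load() → 79): value 79
after step 5 (#5 store(26)): value 26
after step 6 (#6 load() → 26): value 26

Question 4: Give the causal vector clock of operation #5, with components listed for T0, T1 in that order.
Answer: (2, 3)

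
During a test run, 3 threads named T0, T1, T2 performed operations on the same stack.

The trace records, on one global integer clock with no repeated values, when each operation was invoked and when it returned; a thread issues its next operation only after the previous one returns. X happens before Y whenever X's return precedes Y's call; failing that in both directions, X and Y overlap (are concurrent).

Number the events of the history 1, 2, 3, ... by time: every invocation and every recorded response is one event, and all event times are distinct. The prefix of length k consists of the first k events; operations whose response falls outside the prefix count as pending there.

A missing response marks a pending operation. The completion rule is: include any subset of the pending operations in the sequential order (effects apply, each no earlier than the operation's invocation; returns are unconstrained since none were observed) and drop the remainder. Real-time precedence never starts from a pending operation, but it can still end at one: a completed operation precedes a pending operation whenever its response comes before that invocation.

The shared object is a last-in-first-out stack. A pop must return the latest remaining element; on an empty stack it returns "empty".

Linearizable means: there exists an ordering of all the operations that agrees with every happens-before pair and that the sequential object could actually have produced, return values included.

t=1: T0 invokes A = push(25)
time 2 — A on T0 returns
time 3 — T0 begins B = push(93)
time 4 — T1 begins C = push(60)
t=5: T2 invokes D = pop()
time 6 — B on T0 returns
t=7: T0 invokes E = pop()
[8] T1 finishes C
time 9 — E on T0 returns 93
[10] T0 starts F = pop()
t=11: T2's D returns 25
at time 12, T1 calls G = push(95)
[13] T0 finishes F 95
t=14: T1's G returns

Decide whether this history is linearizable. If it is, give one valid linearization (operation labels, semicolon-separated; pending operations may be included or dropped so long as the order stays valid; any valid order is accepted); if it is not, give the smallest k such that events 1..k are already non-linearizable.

linearizable — witness: A; B; E; D; C; G; F

step 1: A push(25) — stack <25>
step 2: B push(93) — stack <25,93>
step 3: E pop() → 93 — stack <25>
step 4: D pop() → 25 — stack <>
step 5: C push(60) — stack <60>
step 6: G push(95) — stack <60,95>
step 7: F pop() → 95 — stack <60>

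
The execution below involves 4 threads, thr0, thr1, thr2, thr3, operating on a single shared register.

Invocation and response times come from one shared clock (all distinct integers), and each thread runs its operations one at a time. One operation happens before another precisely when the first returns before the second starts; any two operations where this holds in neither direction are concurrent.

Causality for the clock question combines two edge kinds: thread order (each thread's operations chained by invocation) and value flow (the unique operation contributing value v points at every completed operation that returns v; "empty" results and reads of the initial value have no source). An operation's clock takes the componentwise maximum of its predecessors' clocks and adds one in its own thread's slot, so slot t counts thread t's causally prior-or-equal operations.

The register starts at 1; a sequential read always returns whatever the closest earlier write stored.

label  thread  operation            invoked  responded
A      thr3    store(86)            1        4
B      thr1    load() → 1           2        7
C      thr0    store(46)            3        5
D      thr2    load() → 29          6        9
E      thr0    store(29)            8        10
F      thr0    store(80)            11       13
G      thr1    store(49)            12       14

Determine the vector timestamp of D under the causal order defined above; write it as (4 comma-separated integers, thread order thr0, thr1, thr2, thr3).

(2, 0, 1, 0)

invoked at 1, A has no predecessors; its own thr3 bump gives (0, 0, 0, 1)
invoked at 2, B has no predecessors; its own thr1 bump gives (0, 1, 0, 0)
invoked at 3, C has no predecessors; its own thr0 bump gives (1, 0, 0, 0)
G (invocation 12): componentwise max over VC(B)=(0, 1, 0, 0), +1 at thr1, giving (0, 2, 0, 0)
E (invocation 8): componentwise max over VC(C)=(1, 0, 0, 0), +1 at thr0, giving (2, 0, 0, 0)
D (invocation 6): componentwise max over VC(E)=(2, 0, 0, 0), +1 at thr2, giving (2, 0, 1, 0)
F (invocation 11): componentwise max over VC(E)=(2, 0, 0, 0), +1 at thr0, giving (3, 0, 0, 0)
target: VC(D) = (2, 0, 1, 0)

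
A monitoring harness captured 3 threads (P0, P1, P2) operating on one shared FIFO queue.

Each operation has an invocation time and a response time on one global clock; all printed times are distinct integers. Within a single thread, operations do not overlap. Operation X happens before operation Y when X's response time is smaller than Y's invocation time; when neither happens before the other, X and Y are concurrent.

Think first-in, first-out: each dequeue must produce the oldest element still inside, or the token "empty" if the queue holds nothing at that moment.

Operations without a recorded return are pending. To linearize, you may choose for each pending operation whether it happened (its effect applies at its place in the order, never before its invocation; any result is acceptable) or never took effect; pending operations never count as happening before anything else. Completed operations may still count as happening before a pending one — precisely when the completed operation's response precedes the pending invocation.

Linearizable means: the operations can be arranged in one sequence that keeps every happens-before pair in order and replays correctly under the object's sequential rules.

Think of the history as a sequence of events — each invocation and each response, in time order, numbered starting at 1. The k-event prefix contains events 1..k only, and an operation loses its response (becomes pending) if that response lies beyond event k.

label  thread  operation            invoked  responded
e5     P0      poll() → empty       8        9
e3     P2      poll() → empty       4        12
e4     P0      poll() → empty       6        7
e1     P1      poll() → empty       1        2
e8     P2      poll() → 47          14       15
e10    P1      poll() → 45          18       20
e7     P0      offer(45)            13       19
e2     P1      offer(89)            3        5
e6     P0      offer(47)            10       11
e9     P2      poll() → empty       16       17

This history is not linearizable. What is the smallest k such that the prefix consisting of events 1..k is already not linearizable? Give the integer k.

12

events 1..11 are linearizable; a witness order is e1, e2, e3, e4, e5, e6:
1. e1 poll() → empty, leaving queue <>
2. e2 offer(89), leaving queue <89>
3. e3 poll() (pending, included), leaving queue <>
4. e4 poll() → empty, leaving queue <>
5. e5 poll() → empty, leaving queue <>
6. e6 offer(47), leaving queue <47>
with event 12 included (e3 responding at time 12), all real-time-consistent orders fail
sample order e1, e2, e3, e4, e5, e6 stalls at step 3 — e3 poll() → empty has no legal effect
sample order e1, e2, e4, e3, e5, e6 stalls at step 3 — e4 poll() → empty has no legal effect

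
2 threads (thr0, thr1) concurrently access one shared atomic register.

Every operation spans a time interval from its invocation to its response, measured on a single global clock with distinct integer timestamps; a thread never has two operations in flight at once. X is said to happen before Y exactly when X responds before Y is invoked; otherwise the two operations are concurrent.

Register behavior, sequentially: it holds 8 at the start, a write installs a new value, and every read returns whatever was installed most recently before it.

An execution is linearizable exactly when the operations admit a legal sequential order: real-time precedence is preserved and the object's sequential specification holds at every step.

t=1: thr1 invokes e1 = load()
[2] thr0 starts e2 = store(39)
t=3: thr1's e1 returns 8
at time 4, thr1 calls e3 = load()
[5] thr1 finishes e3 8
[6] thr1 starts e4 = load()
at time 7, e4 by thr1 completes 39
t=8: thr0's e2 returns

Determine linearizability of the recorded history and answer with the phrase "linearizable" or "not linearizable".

one valid linearization: e1, e3, e2, e4
step 1: e1 load() → 8 — value 8
step 2: e3 load() → 8 — value 8
step 3: e2 store(39) — value 39
step 4: e4 load() → 39 — value 39

linearizable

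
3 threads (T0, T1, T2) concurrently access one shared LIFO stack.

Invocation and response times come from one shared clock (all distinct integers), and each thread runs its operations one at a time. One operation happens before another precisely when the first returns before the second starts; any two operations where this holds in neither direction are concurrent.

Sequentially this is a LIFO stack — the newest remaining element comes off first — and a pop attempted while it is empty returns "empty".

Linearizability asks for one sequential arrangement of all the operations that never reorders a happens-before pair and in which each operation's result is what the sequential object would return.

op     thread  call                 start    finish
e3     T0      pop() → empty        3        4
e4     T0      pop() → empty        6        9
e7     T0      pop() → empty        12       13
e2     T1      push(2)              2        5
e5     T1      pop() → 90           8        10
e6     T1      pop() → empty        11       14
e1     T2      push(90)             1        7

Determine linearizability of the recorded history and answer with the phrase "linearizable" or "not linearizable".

prefix check: 1..8 passes, 1..9 fails once e4's time-9 response joins
no legal order exists: 8 real-time-consistent candidates over 4 completed LIFO stack operations, all rejected
no completion choice of the 1 pending operation (e5) rescues it — every subset was tried
e.g. e1, e2, e3, e4 (pending dropped): illegal at step 3, since e3 pop() → empty cannot apply there
e.g. e1, e3, e2, e4 (pending dropped): illegal at step 2, since e3 pop() → empty cannot apply there

not linearizable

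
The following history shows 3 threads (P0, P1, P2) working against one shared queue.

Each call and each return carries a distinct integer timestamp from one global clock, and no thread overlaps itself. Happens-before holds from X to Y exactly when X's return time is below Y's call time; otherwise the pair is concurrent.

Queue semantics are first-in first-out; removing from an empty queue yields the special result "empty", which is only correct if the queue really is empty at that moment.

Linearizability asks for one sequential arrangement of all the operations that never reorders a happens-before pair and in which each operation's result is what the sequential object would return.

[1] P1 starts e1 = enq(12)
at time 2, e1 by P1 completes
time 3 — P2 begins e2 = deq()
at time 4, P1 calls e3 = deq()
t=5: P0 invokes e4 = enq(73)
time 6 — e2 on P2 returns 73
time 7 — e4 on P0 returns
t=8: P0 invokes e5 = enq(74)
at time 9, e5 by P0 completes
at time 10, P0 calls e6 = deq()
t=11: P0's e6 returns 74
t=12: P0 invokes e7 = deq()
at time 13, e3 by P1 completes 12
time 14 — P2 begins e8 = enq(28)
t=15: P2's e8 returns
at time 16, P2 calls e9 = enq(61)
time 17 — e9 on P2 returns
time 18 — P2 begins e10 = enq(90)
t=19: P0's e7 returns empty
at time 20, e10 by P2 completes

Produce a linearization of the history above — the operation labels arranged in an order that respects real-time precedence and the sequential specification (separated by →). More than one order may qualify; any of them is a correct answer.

e1 → e3 → e4 → e2 → e5 → e6 → e7 → e8 → e9 → e10

step 1: e1 enq(12) — queue <12>
step 2: e3 deq() → 12 — queue <>
step 3: e4 enq(73) — queue <73>
step 4: e2 deq() → 73 — queue <>
step 5: e5 enq(74) — queue <74>
step 6: e6 deq() → 74 — queue <>
step 7: e7 deq() → empty — queue <>
step 8: e8 enq(28) — queue <28>
step 9: e9 enq(61) — queue <28,61>
step 10: e10 enq(90) — queue <28,61,90>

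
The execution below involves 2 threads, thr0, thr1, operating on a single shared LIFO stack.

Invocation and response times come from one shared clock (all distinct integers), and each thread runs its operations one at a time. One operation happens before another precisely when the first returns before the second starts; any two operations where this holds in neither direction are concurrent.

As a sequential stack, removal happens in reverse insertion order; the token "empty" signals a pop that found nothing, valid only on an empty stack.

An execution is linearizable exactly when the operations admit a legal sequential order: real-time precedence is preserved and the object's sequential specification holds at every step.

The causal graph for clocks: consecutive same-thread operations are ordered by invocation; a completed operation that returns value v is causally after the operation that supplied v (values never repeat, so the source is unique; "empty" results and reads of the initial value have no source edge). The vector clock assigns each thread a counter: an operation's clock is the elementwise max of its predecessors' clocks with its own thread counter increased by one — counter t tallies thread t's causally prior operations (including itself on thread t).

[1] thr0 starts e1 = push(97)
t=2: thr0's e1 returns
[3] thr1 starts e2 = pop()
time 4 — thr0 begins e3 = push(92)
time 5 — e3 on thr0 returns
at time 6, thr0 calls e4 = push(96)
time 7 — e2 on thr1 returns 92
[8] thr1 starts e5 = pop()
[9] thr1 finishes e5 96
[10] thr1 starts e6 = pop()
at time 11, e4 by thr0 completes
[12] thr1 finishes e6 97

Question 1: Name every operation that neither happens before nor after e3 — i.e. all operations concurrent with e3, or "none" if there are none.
e2

e3 spans [4,5]: anything still running between times 4 and 5 counts as concurrent
e1 [1,2]: before
e2 [3,7]: concurrent
e4 [6,11]: after
e5 [8,9]: after
e6 [10,12]: after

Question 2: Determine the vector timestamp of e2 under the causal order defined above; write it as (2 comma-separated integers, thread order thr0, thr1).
(2, 1)

e1, invoked 1, has no incoming edges; only thr0's bump applies → (1, 0)
invoked at 4, e3 merges VC(e1)=(1, 0) and bumps thr0's slot → (2, 0)
invoked at 3, e2 merges VC(e3)=(2, 0) and bumps thr1's slot → (2, 1)
invoked at 6, e4 merges VC(e3)=(2, 0) and bumps thr0's slot → (3, 0)
invoked at 8, e5 merges VC(e2)=(2, 1), VC(e4)=(3, 0) and bumps thr1's slot → (3, 2)
invoked at 10, e6 merges VC(e1)=(1, 0), VC(e5)=(3, 2) and bumps thr1's slot → (3, 3)
target: VC(e2) = (2, 1)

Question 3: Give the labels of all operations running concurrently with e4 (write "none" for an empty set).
e2, e5, e6

concurrent with e4 ([6,11]): every op whose interval crosses 6..11
e1 [1,2]: before
e2 [3,7]: concurrent
e3 [4,5]: before
e5 [8,9]: concurrent
e6 [10,12]: concurrent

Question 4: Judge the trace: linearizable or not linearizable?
linearizable

one valid linearization: e1, e3, e2, e4, e5, e6
1. e1 push(97), leaving stack <97>
2. e3 push(92), leaving stack <97,92>
3. e2 pop() → 92, leaving stack <97>
4. e4 push(96), leaving stack <97,96>
5. e5 pop() → 96, leaving stack <97>
6. e6 pop() → 97, leaving stack <>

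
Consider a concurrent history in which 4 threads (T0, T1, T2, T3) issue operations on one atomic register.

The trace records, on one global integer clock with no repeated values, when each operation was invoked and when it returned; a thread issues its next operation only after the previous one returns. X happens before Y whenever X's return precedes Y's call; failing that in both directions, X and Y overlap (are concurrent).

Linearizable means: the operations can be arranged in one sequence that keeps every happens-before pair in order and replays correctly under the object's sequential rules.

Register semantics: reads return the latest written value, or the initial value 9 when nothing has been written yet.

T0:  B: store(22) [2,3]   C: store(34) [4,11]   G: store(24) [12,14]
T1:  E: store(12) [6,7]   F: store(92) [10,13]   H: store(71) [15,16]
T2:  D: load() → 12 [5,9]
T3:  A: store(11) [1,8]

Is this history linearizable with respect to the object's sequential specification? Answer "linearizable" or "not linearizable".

one valid linearization: A, B, C, E, D, F, G, H
step 1: A store(11) — value 11
step 2: B store(22) — value 22
step 3: C store(34) — value 34
step 4: E store(12) — value 12
step 5: D load() → 12 — value 12
step 6: F store(92) — value 92
step 7: G store(24) — value 24
step 8: H store(71) — value 71

linearizable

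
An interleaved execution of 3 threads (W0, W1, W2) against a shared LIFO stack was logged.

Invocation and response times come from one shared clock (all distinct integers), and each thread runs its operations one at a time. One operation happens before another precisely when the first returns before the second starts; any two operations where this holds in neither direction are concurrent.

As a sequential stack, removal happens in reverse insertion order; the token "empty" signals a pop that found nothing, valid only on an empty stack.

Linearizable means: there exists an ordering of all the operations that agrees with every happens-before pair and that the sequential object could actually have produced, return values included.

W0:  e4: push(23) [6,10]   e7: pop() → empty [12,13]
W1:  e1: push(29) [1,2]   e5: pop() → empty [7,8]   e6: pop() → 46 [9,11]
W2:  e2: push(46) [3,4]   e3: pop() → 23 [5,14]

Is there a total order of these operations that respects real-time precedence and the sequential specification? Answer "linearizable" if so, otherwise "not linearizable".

not linearizable

through event 7 a valid linearization exists; event 8 (e5 responding at time 8) ends that
one real-time candidate order over the 3 completed operations — the LIFO stack replay rejects it
include/drop combinations of the 2 pending operations (e3, e4) were all tried; none helps
take e1, e2, e5 (pending dropped): step 3 already fails, because e5 pop() → empty cannot occur there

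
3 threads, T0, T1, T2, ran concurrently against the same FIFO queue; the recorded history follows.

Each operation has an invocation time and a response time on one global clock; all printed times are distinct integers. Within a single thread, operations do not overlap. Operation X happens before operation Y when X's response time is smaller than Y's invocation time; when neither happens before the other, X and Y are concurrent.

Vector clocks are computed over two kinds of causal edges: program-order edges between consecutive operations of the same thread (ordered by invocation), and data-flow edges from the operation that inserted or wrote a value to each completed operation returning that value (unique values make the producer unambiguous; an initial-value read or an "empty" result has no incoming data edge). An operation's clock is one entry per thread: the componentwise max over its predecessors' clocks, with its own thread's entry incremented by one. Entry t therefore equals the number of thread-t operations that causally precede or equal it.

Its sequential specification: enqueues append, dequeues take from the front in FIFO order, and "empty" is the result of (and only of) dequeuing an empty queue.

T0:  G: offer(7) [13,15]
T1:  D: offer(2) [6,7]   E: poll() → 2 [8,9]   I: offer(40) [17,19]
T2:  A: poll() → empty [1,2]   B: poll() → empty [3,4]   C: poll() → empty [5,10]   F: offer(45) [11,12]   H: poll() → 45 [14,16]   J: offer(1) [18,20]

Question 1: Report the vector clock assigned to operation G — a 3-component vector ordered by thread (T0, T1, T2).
A, invoked 1, has no incoming edges; only T2's bump applies → (0, 0, 1)
D, invoked 6, has no incoming edges; only T1's bump applies → (0, 1, 0)
G, invoked 13, has no incoming edges; only T0's bump applies → (1, 0, 0)
merge at B (invoked 3): VC(A)=(0, 0, 1), own-thread bump on T2 → (0, 0, 2)
merge at E (invoked 8): VC(D)=(0, 1, 0), own-thread bump on T1 → (0, 2, 0)
merge at C (invoked 5): VC(B)=(0, 0, 2), own-thread bump on T2 → (0, 0, 3)
merge at I (invoked 17): VC(E)=(0, 2, 0), own-thread bump on T1 → (0, 3, 0)
merge at F (invoked 11): VC(C)=(0, 0, 3), own-thread bump on T2 → (0, 0, 4)
merge at H (invoked 14): VC(F)=(0, 0, 4), own-thread bump on T2 → (0, 0, 5)
merge at J (invoked 18): VC(H)=(0, 0, 5), own-thread bump on T2 → (0, 0, 6)
target: VC(G) = (1, 0, 0)

(1, 0, 0)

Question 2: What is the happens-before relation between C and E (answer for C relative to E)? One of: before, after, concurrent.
C spans [5,10], E spans [8,9]
the intervals overlap in both directions

concurrent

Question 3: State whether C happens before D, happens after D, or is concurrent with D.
C spans [5,10], D spans [6,7]
the intervals overlap in both directions

concurrent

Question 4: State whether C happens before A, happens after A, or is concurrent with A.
C spans [5,10], A spans [1,2]
resp(A)=2 < inv(C)=5

after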